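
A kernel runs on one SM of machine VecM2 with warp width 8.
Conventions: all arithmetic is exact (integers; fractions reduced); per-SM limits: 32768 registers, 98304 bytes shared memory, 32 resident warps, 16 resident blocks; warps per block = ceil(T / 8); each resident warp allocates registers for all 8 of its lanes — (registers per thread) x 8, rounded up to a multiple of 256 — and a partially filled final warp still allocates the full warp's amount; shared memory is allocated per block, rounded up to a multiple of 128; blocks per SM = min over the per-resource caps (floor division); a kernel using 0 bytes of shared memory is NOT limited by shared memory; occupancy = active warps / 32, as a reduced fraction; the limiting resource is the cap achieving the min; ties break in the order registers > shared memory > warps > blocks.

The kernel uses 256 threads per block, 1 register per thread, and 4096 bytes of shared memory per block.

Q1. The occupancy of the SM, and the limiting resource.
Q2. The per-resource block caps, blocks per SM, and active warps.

Answer: occupancy 1, limited by warps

registers: 4 blocks
shared memory: 24 blocks
warps: 1 block
blocks: 16 blocks

Answer: 1 block, 32 active warps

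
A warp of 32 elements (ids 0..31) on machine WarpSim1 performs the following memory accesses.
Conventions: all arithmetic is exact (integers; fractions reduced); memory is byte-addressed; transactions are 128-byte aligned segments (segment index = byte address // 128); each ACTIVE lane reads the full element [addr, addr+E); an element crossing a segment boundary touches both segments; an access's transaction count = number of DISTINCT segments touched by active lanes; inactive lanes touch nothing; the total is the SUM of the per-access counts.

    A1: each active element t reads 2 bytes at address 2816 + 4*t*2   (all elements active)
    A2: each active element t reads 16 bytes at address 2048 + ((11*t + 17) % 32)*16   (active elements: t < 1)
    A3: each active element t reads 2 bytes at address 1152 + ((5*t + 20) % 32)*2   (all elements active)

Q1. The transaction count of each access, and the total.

A1: 2 transactions
A2: 1 transaction
A3: 1 transaction

Answer: 2,1,1; total 4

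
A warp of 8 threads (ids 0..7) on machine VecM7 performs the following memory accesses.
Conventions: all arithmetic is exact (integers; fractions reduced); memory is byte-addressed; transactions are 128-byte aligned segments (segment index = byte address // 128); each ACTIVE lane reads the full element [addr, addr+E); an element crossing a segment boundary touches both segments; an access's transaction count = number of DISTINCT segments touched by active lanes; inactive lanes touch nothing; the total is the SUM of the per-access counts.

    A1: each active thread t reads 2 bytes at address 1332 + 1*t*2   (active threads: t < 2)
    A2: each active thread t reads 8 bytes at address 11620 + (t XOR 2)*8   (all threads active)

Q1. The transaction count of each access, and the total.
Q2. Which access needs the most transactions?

A1: 1 transaction
A2: 2 transactions

Answer: 1,2; total 3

Answer: A2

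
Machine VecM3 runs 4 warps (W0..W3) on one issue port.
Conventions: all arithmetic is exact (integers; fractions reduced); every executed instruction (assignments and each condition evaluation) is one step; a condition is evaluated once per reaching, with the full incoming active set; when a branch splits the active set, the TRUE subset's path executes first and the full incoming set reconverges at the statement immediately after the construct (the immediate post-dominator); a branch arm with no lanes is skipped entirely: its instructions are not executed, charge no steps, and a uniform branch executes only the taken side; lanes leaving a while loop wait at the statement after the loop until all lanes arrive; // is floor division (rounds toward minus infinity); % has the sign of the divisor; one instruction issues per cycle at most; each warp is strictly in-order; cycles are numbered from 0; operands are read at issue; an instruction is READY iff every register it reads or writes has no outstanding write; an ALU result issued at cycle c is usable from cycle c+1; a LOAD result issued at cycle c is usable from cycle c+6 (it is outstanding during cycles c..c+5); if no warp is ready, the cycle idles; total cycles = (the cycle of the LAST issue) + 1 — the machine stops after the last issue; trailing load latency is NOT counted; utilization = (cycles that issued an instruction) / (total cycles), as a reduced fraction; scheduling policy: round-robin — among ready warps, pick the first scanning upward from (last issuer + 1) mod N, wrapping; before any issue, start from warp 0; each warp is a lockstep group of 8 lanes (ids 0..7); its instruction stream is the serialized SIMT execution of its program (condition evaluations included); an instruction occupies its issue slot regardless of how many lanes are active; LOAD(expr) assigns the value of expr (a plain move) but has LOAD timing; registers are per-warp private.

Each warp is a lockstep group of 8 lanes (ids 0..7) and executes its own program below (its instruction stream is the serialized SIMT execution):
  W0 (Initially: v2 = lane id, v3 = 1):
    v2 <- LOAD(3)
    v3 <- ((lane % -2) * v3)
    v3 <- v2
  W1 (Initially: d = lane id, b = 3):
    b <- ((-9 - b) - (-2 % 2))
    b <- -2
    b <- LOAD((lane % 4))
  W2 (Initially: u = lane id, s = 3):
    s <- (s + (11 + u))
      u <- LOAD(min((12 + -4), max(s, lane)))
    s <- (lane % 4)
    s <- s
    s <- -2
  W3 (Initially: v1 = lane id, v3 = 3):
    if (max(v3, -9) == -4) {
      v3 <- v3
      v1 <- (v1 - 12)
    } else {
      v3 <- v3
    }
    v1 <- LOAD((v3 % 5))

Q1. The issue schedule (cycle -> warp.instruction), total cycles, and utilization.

cycle 0: W0.I0
cycle 1: W1.I0
cycle 2: W2.I0
cycle 3: W3.I0
cycle 4: W0.I1
cycle 5: W1.I1
cycle 6: W2.I1
cycle 7: W3.I1
cycle 8: W0.I2
cycle 9: W1.I2
cycle 10: W2.I2
cycle 11: W3.I2
cycle 12: W2.I3
cycle 13: W2.I4

Answer: 14 cycles, utilization 1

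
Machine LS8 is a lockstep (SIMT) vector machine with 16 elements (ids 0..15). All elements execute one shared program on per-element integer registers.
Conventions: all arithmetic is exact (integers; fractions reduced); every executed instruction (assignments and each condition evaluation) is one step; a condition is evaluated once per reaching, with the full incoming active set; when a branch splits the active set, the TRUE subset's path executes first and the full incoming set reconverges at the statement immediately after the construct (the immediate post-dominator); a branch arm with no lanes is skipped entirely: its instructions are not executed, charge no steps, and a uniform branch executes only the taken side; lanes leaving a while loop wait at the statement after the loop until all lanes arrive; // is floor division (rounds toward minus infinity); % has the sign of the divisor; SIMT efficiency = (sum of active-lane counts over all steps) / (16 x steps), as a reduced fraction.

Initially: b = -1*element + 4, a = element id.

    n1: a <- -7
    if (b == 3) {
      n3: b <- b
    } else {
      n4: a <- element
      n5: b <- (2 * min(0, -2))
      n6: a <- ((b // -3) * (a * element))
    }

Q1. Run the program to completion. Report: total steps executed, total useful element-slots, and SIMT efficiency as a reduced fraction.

Answer: 6 steps, 78 useful, 13/16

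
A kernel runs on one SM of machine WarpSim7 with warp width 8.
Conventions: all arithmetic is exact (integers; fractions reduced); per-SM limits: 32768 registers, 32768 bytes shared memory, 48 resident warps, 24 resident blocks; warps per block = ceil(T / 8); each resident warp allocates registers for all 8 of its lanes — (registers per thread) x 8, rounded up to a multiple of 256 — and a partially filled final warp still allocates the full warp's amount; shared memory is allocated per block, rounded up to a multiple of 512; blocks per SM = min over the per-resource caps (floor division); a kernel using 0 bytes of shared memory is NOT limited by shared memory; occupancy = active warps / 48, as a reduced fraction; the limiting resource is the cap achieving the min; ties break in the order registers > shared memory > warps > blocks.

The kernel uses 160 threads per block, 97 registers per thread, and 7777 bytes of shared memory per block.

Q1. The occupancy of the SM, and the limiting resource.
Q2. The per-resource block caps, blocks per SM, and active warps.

Answer: occupancy 5/12, limited by registers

registers: 1 block
shared memory: 4 blocks
warps: 2 blocks
blocks: 24 blocks

Answer: 1 block, 20 active warps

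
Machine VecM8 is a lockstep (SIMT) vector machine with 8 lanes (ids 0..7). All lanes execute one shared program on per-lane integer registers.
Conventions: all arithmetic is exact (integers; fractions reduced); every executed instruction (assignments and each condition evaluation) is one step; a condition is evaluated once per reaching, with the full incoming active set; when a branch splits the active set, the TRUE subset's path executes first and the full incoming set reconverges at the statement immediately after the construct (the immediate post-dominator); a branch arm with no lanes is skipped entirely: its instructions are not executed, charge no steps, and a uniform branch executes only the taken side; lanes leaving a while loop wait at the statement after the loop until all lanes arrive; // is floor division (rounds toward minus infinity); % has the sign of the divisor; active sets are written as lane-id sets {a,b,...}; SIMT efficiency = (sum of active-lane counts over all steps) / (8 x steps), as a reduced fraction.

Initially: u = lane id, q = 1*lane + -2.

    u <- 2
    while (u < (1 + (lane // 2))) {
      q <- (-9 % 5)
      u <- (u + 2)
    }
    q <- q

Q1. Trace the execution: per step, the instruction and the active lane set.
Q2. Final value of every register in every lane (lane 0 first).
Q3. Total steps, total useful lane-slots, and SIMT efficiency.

step 0: u <- 2                       {0,1,2,3,4,5,6,7}
step 1: eval (u < (1 + (lane // 2))) {0,1,2,3,4,5,6,7}
step 2: q <- (-9 % 5)                {4,5,6,7}
step 3: u <- (u + 2)                 {4,5,6,7}
step 4: eval (u < (1 + (lane // 2))) {4,5,6,7}
step 5: q <- q                       {0,1,2,3,4,5,6,7}

Answer: 6 steps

u: 2,2,2,2,4,4,4,4
q: -2,-1,0,1,1,1,1,1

steps = 6; useful = 36; efficiency = 36/48 = 3/4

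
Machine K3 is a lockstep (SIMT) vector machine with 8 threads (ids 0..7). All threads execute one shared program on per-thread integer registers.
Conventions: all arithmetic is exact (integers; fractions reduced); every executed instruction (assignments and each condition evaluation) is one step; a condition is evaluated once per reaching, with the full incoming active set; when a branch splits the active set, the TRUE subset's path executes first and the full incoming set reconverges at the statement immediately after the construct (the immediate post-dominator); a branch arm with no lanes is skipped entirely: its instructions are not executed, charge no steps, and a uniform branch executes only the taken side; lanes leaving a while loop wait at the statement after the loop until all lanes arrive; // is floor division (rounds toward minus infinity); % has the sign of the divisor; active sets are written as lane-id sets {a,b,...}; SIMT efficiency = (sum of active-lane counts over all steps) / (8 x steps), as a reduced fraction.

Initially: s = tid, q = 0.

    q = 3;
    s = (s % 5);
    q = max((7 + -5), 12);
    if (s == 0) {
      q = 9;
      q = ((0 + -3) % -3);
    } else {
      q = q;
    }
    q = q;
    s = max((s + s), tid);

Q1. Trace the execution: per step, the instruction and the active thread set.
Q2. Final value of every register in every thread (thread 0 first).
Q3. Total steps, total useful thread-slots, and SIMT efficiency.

step 0: q <- 3                       {0,1,2,3,4,5,6,7}
step 1: s <- (s % 5)                 {0,1,2,3,4,5,6,7}
step 2: q <- max((7 + -5), 12)       {0,1,2,3,4,5,6,7}
step 3: eval (s == 0)                {0,1,2,3,4,5,6,7}
step 4: q <- 9                       {0,5}
step 5: q <- ((0 + -3) % -3)         {0,5}
step 6: q <- q                       {1,2,3,4,6,7}
step 7: q <- q                       {0,1,2,3,4,5,6,7}
step 8: s <- max((s + s), tid)       {0,1,2,3,4,5,6,7}

Answer: 9 steps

s: 0,2,4,6,8,5,6,7
q: 0,12,12,12,12,0,12,12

steps = 9; useful = 58; efficiency = 58/72 = 29/36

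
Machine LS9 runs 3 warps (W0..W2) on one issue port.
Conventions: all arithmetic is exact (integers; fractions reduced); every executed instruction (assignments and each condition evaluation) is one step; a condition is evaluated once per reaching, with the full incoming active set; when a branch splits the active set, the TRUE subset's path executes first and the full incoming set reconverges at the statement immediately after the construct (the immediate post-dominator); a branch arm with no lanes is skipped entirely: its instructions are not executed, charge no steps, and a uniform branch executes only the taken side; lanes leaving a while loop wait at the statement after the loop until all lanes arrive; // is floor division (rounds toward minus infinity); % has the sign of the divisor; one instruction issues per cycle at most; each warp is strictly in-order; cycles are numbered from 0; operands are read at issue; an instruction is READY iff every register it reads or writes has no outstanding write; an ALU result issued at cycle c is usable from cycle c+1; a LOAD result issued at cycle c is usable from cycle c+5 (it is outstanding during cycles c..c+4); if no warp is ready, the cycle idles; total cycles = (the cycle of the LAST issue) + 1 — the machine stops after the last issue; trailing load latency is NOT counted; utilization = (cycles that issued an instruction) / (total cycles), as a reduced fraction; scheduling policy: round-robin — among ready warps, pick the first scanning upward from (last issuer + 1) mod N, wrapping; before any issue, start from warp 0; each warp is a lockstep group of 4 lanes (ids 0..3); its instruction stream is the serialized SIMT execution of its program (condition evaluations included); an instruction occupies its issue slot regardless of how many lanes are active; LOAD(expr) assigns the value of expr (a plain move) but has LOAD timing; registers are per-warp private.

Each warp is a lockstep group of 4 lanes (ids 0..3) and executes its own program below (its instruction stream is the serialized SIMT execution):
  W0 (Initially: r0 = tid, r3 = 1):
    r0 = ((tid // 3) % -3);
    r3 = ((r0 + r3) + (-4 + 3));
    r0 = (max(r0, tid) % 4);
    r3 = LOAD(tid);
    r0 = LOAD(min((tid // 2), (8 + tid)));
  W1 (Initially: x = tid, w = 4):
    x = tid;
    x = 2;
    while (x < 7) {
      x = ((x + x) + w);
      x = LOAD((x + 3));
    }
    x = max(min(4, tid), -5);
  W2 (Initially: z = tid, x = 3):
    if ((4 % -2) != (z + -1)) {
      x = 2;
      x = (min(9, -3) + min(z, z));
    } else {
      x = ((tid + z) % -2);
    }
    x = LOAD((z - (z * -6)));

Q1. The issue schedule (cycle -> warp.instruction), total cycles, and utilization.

cycle 0: W0.I0
cycle 1: W1.I0
cycle 2: W2.I0
cycle 3: W0.I1
cycle 4: W1.I1
cycle 5: W2.I1
cycle 6: W0.I2
cycle 7: W1.I2
cycle 8: W2.I2
cycle 9: W0.I3
cycle 10: W1.I3
cycle 11: W2.I3
cycle 12: W0.I4
cycle 13: W1.I4
cycle 14: W2.I4
cycle 15: idle
cycle 16: idle
cycle 17: idle
cycle 18: W1.I5
cycle 19: W1.I6

Answer: 20 cycles, utilization 17/20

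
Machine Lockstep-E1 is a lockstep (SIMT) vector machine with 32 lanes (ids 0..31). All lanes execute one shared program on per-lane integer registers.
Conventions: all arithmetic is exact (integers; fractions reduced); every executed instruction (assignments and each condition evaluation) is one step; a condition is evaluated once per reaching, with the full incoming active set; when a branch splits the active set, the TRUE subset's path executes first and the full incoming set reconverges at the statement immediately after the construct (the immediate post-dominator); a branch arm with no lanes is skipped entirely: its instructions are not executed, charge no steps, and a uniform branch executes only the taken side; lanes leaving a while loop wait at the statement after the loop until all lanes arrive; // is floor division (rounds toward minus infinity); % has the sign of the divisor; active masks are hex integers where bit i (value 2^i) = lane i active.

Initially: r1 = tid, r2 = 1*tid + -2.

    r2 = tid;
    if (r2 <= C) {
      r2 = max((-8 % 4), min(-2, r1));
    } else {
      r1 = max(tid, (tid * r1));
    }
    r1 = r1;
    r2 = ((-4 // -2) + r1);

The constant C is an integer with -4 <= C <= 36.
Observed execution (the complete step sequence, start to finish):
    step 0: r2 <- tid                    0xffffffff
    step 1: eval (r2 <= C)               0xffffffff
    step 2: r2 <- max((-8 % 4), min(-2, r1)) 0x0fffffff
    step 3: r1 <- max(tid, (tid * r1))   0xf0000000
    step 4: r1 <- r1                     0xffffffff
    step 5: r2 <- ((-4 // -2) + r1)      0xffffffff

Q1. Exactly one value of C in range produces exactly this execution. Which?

Answer: C = 27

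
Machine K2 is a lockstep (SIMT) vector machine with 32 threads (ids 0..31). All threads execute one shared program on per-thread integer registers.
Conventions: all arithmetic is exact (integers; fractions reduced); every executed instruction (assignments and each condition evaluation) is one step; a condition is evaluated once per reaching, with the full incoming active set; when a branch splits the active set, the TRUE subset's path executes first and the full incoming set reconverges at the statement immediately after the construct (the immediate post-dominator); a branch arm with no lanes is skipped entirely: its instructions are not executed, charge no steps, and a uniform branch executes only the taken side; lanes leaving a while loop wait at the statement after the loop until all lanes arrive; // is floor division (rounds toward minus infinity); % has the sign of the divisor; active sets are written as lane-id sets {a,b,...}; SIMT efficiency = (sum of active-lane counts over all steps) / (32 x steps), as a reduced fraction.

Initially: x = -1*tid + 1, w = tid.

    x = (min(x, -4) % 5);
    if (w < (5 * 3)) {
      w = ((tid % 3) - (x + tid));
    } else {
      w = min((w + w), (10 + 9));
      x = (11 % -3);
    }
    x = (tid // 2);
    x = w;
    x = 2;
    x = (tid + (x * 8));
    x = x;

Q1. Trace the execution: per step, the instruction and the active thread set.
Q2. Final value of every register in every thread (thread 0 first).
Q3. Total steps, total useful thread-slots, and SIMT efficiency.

step 0: x <- (min(x, -4) % 5)        {0,1,2,3,4,5,6,7,8,9,10,11,12,13,14,15,16,17,18,19,20,21,22,23,24,25,26,27,28,29,30,31}
step 1: eval (w < (5 * 3))           {0,1,2,3,4,5,6,7,8,9,10,11,12,13,14,15,16,17,18,19,20,21,22,23,24,25,26,27,28,29,30,31}
step 2: w <- ((tid % 3) - (x + tid)) {0,1,2,3,4,5,6,7,8,9,10,11,12,13,14}
step 3: w <- min((w + w), (10 + 9))  {15,16,17,18,19,20,21,22,23,24,25,26,27,28,29,30,31}
step 4: x <- (11 % -3)               {15,16,17,18,19,20,21,22,23,24,25,26,27,28,29,30,31}
step 5: x <- (tid // 2)              {0,1,2,3,4,5,6,7,8,9,10,11,12,13,14,15,16,17,18,19,20,21,22,23,24,25,26,27,28,29,30,31}
step 6: x <- w                       {0,1,2,3,4,5,6,7,8,9,10,11,12,13,14,15,16,17,18,19,20,21,22,23,24,25,26,27,28,29,30,31}
step 7: x <- 2                       {0,1,2,3,4,5,6,7,8,9,10,11,12,13,14,15,16,17,18,19,20,21,22,23,24,25,26,27,28,29,30,31}
step 8: x <- (tid + (x * 8))         {0,1,2,3,4,5,6,7,8,9,10,11,12,13,14,15,16,17,18,19,20,21,22,23,24,25,26,27,28,29,30,31}
step 9: x <- x                       {0,1,2,3,4,5,6,7,8,9,10,11,12,13,14,15,16,17,18,19,20,21,22,23,24,25,26,27,28,29,30,31}

Answer: 10 steps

x: 16,17,18,19,20,21,22,23,24,25,26,27,28,29,30,31,32,33,34,35,36,37,38,39,40,41,42,43,44,45,46,47
w: -1,-1,-1,-4,-4,-4,-6,-10,-9,-11,-10,-9,-16,-15,-14,19,19,19,19,19,19,19,19,19,19,19,19,19,19,19,19,19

steps = 10; useful = 273; efficiency = 273/320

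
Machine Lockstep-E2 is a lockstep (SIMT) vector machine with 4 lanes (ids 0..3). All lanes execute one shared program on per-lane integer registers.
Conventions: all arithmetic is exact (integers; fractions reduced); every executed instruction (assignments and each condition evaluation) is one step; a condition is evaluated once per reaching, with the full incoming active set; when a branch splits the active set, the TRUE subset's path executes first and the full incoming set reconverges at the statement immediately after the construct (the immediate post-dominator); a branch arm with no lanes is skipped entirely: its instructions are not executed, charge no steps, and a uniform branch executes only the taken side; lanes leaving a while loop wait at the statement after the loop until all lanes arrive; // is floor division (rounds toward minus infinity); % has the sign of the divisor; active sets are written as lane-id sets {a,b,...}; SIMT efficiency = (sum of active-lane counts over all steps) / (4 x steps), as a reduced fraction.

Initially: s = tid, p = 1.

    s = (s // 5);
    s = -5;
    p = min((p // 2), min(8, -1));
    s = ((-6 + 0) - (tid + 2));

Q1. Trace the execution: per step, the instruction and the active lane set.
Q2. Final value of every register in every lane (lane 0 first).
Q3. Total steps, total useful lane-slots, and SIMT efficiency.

step 0: s <- (s // 5)                {0,1,2,3}
step 1: s <- -5                      {0,1,2,3}
step 2: p <- min((p // 2), min(8, -1)) {0,1,2,3}
step 3: s <- ((-6 + 0) - (tid + 2))  {0,1,2,3}

Answer: 4 steps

s: -8,-9,-10,-11
p: -1,-1,-1,-1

steps = 4; useful = 16; efficiency = 16/16 = 1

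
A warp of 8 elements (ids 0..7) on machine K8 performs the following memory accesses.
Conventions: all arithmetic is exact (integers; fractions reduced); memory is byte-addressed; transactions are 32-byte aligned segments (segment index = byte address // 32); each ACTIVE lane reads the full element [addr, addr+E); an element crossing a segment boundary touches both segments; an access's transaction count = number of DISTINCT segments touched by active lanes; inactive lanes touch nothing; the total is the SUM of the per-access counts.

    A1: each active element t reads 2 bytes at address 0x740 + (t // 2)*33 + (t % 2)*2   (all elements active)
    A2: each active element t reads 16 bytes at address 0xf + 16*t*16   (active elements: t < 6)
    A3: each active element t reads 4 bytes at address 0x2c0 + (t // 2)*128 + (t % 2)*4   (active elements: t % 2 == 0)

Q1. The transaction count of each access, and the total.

A1: 4 transactions
A2: 6 transactions
A3: 4 transactions

Answer: 4,6,4; total 14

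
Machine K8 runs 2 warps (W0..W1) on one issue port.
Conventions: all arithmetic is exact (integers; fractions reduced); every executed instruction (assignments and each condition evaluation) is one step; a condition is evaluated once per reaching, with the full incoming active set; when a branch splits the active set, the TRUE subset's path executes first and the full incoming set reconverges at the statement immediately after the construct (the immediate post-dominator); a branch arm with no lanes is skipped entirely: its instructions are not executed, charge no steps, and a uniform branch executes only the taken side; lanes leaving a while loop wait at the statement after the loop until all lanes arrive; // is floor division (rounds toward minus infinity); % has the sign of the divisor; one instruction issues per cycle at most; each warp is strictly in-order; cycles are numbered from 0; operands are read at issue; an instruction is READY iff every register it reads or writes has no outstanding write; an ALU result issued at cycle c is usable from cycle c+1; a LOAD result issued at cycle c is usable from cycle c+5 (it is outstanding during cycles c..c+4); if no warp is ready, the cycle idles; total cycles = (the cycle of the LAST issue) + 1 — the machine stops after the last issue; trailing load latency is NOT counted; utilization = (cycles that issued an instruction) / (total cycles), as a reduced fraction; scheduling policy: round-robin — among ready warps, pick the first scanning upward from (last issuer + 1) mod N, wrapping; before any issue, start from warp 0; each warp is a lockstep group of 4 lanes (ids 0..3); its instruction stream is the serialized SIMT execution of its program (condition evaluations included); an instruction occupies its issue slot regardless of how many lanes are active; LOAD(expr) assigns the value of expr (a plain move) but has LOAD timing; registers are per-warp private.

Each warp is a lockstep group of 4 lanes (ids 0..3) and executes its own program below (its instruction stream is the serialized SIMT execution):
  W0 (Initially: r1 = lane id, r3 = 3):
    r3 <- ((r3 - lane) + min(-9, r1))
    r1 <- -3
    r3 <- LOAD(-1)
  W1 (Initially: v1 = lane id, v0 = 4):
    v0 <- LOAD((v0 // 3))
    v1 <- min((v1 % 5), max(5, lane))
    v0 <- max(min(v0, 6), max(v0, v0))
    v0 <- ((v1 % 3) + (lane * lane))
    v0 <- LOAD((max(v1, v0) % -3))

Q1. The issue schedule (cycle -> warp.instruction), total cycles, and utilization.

cycle 0: W0.I0
cycle 1: W1.I0
cycle 2: W0.I1
cycle 3: W1.I1
cycle 4: W0.I2
cycle 5: idle
cycle 6: W1.I2
cycle 7: W1.I3
cycle 8: W1.I4

Answer: 9 cycles, utilization 8/9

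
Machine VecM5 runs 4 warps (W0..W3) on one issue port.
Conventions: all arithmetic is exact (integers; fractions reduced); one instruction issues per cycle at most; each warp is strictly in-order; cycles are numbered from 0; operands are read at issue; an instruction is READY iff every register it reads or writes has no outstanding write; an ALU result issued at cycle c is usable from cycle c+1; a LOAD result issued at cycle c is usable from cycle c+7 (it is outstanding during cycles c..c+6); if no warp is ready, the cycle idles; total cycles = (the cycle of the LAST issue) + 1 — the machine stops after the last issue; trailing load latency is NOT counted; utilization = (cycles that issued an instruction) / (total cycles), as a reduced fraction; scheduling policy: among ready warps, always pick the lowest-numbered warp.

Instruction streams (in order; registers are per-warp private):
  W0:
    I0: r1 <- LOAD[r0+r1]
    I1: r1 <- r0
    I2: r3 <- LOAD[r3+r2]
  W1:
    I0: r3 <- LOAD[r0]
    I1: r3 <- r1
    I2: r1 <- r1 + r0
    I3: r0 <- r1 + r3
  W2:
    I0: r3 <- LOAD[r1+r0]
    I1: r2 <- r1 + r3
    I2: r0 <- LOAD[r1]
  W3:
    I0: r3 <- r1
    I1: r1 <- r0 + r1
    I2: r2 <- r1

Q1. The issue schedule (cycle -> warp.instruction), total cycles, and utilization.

cycle 0: W0.I0
cycle 1: W1.I0
cycle 2: W2.I0
cycle 3: W3.I0
cycle 4: W3.I1
cycle 5: W3.I2
cycle 6: idle
cycle 7: W0.I1
cycle 8: W0.I2
cycle 9: W1.I1
cycle 10: W1.I2
cycle 11: W1.I3
cycle 12: W2.I1
cycle 13: W2.I2

Answer: 14 cycles, utilization 13/14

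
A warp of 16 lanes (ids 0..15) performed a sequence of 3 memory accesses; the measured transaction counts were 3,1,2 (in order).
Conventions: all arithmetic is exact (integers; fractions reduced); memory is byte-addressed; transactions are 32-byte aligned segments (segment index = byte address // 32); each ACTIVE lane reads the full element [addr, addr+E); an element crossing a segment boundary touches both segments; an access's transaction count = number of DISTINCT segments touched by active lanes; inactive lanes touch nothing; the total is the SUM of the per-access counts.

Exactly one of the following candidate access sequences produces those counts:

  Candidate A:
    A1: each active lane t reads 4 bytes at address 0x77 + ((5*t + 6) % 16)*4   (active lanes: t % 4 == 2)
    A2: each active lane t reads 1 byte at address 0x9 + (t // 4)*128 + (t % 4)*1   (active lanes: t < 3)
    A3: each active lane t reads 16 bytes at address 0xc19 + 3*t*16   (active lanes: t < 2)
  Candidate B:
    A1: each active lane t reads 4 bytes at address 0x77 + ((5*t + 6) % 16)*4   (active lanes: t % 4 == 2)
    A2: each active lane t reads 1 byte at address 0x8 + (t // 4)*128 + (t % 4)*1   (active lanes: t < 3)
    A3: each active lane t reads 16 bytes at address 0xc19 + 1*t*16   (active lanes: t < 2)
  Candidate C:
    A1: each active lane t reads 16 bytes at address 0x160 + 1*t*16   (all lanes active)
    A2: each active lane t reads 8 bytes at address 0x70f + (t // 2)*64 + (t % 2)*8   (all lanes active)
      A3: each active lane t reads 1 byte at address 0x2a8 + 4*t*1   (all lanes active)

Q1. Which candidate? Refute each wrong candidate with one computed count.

A: A3 gives 3 transactions, not 2
C: A1 gives 8 transactions, not 3
B: all counts match (3,1,2)

Answer: B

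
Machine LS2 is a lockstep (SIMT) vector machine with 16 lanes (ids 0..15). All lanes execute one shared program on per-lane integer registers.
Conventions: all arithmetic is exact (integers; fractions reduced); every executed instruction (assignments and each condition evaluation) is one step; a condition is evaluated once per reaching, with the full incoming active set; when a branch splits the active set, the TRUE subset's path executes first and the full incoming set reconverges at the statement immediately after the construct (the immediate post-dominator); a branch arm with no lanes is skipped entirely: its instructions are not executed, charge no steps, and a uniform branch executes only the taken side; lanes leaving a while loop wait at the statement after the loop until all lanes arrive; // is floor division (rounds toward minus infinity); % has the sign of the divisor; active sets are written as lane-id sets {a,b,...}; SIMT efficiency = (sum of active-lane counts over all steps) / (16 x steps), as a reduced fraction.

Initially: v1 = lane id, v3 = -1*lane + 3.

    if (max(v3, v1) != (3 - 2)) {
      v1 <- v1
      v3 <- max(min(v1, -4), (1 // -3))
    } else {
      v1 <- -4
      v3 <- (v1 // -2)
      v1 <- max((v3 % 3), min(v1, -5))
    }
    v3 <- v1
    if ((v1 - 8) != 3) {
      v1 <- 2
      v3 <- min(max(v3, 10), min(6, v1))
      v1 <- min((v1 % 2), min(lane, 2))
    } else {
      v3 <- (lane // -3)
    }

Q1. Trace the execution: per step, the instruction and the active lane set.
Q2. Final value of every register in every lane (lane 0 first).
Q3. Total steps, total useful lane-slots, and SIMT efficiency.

step 0: eval (max(v3, v1) != (3 - 2)) {0,1,2,3,4,5,6,7,8,9,10,11,12,13,14,15}
step 1: v1 <- v1                     {0,1,2,3,4,5,6,7,8,9,10,11,12,13,14,15}
step 2: v3 <- max(min(v1, -4), (1 // -3)) {0,1,2,3,4,5,6,7,8,9,10,11,12,13,14,15}
step 3: v3 <- v1                     {0,1,2,3,4,5,6,7,8,9,10,11,12,13,14,15}
step 4: eval ((v1 - 8) != 3)         {0,1,2,3,4,5,6,7,8,9,10,11,12,13,14,15}
step 5: v1 <- 2                      {0,1,2,3,4,5,6,7,8,9,10,12,13,14,15}
step 6: v3 <- min(max(v3, 10), min(6, v1)) {0,1,2,3,4,5,6,7,8,9,10,12,13,14,15}
step 7: v1 <- min((v1 % 2), min(lane, 2)) {0,1,2,3,4,5,6,7,8,9,10,12,13,14,15}
step 8: v3 <- (lane // -3)           {11}

Answer: 9 steps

v1: 0,0,0,0,0,0,0,0,0,0,0,11,0,0,0,0
v3: 2,2,2,2,2,2,2,2,2,2,2,-4,2,2,2,2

steps = 9; useful = 126; efficiency = 126/144 = 7/8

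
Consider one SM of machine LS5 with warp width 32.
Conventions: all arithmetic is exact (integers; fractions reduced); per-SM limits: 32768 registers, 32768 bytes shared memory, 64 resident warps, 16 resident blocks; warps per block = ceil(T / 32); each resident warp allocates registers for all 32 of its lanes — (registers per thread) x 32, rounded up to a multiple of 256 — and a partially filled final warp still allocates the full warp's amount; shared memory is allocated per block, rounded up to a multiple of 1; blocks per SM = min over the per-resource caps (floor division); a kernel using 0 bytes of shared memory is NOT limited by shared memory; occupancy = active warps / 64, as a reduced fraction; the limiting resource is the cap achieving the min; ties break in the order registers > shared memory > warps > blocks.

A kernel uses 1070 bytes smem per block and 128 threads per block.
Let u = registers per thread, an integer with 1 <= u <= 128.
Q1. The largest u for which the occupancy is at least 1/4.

Answer: u = 64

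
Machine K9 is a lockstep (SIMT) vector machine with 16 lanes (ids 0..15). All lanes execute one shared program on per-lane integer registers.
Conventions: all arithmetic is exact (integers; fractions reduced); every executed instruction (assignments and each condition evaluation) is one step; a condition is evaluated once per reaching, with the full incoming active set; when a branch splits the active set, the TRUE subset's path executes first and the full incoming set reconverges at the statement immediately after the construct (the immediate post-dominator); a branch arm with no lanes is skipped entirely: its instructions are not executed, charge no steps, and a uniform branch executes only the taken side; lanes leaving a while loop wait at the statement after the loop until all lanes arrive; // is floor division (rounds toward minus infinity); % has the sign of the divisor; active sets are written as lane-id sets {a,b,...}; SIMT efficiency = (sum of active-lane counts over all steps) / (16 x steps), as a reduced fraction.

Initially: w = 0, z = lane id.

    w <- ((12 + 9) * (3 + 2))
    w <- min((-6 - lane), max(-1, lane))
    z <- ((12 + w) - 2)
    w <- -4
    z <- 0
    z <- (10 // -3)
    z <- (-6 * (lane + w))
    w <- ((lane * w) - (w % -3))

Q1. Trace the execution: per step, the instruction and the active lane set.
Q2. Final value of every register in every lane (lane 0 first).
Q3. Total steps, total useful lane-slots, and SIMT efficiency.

step 0: w <- ((12 + 9) * (3 + 2))    {0,1,2,3,4,5,6,7,8,9,10,11,12,13,14,15}
step 1: w <- min((-6 - lane), max(-1, lane)) {0,1,2,3,4,5,6,7,8,9,10,11,12,13,14,15}
step 2: z <- ((12 + w) - 2)          {0,1,2,3,4,5,6,7,8,9,10,11,12,13,14,15}
step 3: w <- -4                      {0,1,2,3,4,5,6,7,8,9,10,11,12,13,14,15}
step 4: z <- 0                       {0,1,2,3,4,5,6,7,8,9,10,11,12,13,14,15}
step 5: z <- (10 // -3)              {0,1,2,3,4,5,6,7,8,9,10,11,12,13,14,15}
step 6: z <- (-6 * (lane + w))       {0,1,2,3,4,5,6,7,8,9,10,11,12,13,14,15}
step 7: w <- ((lane * w) - (w % -3)) {0,1,2,3,4,5,6,7,8,9,10,11,12,13,14,15}

Answer: 8 steps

w: 1,-3,-7,-11,-15,-19,-23,-27,-31,-35,-39,-43,-47,-51,-55,-59
z: 24,18,12,6,0,-6,-12,-18,-24,-30,-36,-42,-48,-54,-60,-66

steps = 8; useful = 128; efficiency = 128/128 = 1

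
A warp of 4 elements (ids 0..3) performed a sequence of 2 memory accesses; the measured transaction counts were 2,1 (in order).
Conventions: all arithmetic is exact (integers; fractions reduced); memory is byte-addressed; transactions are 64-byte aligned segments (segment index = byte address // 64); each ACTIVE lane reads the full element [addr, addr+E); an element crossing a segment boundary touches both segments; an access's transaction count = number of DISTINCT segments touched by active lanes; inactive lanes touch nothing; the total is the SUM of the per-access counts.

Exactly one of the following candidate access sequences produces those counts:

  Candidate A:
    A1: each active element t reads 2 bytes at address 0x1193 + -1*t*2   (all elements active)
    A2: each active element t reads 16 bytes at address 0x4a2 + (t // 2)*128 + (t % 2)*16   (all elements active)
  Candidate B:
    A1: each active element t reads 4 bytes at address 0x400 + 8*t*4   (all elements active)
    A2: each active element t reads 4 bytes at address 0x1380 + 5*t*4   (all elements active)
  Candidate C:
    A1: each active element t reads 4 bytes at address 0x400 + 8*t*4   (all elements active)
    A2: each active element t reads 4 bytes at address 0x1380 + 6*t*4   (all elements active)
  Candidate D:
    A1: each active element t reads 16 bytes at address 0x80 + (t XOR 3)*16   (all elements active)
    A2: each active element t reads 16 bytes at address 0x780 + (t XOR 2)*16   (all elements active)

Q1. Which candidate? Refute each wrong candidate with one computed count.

A: A1 gives 1 transaction, not 2
C: A2 gives 2 transactions, not 1
D: A1 gives 1 transaction, not 2
B: all counts match (2,1)

Answer: B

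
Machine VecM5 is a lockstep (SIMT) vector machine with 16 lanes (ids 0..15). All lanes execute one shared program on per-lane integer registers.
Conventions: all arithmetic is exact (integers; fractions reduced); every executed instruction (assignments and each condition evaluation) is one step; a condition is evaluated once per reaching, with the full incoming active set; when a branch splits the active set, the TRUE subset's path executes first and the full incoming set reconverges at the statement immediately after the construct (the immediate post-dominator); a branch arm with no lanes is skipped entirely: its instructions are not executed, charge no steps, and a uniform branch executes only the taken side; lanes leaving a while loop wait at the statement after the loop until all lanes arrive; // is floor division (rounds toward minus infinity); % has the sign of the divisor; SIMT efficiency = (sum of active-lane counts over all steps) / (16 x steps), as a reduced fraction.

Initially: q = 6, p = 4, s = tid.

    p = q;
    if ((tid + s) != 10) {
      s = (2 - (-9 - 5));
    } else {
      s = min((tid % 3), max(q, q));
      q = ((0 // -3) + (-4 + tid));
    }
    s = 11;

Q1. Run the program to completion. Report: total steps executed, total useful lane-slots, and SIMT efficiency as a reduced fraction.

Answer: 6 steps, 65 useful, 65/96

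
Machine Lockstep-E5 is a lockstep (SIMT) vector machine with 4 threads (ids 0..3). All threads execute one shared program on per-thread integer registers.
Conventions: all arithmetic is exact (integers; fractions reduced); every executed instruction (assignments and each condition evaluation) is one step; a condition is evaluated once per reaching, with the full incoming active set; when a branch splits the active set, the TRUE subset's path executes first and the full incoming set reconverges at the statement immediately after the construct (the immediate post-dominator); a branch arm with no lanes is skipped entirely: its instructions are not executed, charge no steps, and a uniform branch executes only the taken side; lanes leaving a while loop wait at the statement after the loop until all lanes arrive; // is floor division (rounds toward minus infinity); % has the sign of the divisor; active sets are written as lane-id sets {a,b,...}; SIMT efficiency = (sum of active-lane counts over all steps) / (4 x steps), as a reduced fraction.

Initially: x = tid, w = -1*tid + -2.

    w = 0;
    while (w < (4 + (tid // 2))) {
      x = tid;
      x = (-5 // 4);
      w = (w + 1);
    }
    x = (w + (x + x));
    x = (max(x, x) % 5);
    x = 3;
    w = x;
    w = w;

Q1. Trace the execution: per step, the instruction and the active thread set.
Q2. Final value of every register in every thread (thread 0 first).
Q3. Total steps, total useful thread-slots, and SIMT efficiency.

step 0: w <- 0                       {0,1,2,3}
step 1: eval (w < (4 + (tid // 2)))  {0,1,2,3}
step 2: x <- tid                     {0,1,2,3}
step 3: x <- (-5 // 4)               {0,1,2,3}
step 4: w <- (w + 1)                 {0,1,2,3}
step 5: eval (w < (4 + (tid // 2)))  {0,1,2,3}
step 6: x <- tid                     {0,1,2,3}
step 7: x <- (-5 // 4)               {0,1,2,3}
step 8: w <- (w + 1)                 {0,1,2,3}
step 9: eval (w < (4 + (tid // 2)))  {0,1,2,3}
step 10: x <- tid                     {0,1,2,3}
step 11: x <- (-5 // 4)               {0,1,2,3}
step 12: w <- (w + 1)                 {0,1,2,3}
step 13: eval (w < (4 + (tid // 2)))  {0,1,2,3}
step 14: x <- tid                     {0,1,2,3}
step 15: x <- (-5 // 4)               {0,1,2,3}
step 16: w <- (w + 1)                 {0,1,2,3}
step 17: eval (w < (4 + (tid // 2)))  {0,1,2,3}
step 18: x <- tid                     {2,3}
step 19: x <- (-5 // 4)               {2,3}
step 20: w <- (w + 1)                 {2,3}
step 21: eval (w < (4 + (tid // 2)))  {2,3}
step 22: x <- (w + (x + x))           {0,1,2,3}
step 23: x <- (max(x, x) % 5)         {0,1,2,3}
step 24: x <- 3                       {0,1,2,3}
step 25: w <- x                       {0,1,2,3}
step 26: w <- w                       {0,1,2,3}

Answer: 27 steps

x: 3,3,3,3
w: 3,3,3,3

steps = 27; useful = 100; efficiency = 100/108 = 25/27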